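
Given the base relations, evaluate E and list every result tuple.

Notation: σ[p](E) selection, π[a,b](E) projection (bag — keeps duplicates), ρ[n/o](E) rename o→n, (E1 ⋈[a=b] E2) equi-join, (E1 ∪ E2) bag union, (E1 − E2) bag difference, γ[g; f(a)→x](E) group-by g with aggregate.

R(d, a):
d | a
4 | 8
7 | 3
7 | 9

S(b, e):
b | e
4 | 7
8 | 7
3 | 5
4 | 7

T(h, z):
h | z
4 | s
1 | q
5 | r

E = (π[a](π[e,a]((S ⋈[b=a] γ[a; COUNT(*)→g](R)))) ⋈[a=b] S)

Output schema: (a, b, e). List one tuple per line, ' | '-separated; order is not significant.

Stepwise |·|:
  S → 4
  R → 3
  γ[a; COUNT(*)→g](R) → 3
  (S ⋈[b=a] γ[a; COUNT(*)→g](R)) → 2
  π[e,a]((S ⋈[b=a] γ[a; COUNT(*)→g](R))) → 2
  π[a](π[e,a]((S ⋈[b=a] γ[a; COUNT(*)→g](R)))) → 2
  S → 4
  (π[a](π[e,a]((S ⋈[b=a] γ[a; COUNT(*)→g](R)))) ⋈[a=b] S) → 2

== RESULT ==
a | b | e
3 | 3 | 5
8 | 8 | 7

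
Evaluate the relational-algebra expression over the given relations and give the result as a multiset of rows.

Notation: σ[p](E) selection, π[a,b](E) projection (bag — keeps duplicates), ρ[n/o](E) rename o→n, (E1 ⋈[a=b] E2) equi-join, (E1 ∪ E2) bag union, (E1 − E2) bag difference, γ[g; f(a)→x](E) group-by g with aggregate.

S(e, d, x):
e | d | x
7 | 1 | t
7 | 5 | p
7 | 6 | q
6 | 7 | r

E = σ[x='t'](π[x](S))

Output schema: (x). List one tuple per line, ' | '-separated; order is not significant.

Subexpression sizes:
  S → 4
  π[x](S) → 4
  σ[x='t'](π[x](S)) → 1

== RESULT ==
x
t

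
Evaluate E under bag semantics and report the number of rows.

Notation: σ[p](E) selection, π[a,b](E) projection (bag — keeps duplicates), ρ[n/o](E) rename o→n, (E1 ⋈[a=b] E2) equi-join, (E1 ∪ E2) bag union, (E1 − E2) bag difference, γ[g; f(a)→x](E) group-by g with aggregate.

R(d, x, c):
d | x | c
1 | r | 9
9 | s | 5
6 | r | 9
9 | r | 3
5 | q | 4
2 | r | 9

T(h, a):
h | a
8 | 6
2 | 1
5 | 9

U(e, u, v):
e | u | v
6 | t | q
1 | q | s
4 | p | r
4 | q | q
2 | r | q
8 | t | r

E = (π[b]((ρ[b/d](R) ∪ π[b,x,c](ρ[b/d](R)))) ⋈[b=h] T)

Row counts bottom-up:
  R → 6
  ρ[b/d](R) → 6
  R → 6
  ρ[b/d](R) → 6
  π[b,x,c](ρ[b/d](R)) → 6
  (ρ[b/d](R) ∪ π[b,x,c](ρ[b/d](R))) → 12
  π[b]((ρ[b/d](R) ∪ π[b,x,c](ρ[b/d](R)))) → 12
  T → 3
  (π[b]((ρ[b/d](R) ∪ π[b,x,c](ρ[b/d](R)))) ⋈[b=h] T) → 4

|E| = 4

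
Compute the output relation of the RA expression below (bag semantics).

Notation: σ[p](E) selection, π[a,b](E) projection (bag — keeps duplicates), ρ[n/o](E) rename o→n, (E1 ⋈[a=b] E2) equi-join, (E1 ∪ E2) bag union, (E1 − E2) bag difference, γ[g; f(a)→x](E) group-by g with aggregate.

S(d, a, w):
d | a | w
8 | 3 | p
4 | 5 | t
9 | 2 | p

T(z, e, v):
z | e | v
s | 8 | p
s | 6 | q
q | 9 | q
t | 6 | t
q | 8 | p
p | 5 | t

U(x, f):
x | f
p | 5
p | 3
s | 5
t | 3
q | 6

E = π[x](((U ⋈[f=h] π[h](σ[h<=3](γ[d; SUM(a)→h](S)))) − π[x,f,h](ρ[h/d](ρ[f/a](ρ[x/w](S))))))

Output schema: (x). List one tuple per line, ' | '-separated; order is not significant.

Stepwise |·|:
  U → 5
  S → 3
  γ[d; SUM(a)→h](S) → 3
  σ[h<=3](γ[d; SUM(a)→h](S)) → 2
  π[h](σ[h<=3](γ[d; SUM(a)→h](S))) → 2
  (U ⋈[f=h] π[h](σ[h<=3](γ[d; SUM(a)→h](S)))) → 2
  S → 3
  ρ[x/w](S) → 3
  ρ[f/a](ρ[x/w](S)) → 3
  ρ[h/d](ρ[f/a](ρ[x/w](S))) → 3
  π[x,f,h](ρ[h/d](ρ[f/a](ρ[x/w](S)))) → 3
  ((U ⋈[f=h] π[h](σ[h<=3](γ[d; SUM(a)→h](S)))) − π[x,f,h](ρ[h/d](ρ[f/a](ρ[x/w](S))))) → 2
  π[x](((U ⋈[f=h] π[h](σ[h<=3](γ[d; SUM(a)→h](S)))) − π[x,f,h](ρ[h/d](ρ[f/a](ρ[x/w](S)))))) → 2

== RESULT ==
x
p
t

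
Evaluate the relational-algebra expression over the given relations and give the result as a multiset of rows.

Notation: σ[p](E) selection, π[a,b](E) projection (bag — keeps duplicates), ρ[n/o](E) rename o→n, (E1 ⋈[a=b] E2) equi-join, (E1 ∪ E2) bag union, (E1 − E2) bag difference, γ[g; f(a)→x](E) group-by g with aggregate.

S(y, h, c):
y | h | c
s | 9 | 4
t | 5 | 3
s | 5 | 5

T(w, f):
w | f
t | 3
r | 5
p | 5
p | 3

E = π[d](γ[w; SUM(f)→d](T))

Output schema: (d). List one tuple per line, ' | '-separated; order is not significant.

Row counts bottom-up:
  T → 4
  γ[w; SUM(f)→d](T) → 3
  π[d](γ[w; SUM(f)→d](T)) → 3

== RESULT ==
d
3
5
8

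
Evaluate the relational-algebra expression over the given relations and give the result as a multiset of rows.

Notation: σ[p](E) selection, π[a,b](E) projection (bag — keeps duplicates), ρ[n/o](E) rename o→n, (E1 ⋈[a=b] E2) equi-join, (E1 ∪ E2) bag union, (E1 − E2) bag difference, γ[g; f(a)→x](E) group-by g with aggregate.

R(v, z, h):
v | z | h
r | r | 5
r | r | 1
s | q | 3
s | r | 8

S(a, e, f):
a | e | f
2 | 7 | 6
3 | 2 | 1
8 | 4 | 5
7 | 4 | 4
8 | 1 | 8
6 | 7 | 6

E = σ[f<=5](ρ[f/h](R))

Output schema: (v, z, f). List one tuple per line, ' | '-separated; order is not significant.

Subexpression sizes:
  R → 4
  ρ[f/h](R) → 4
  σ[f<=5](ρ[f/h](R)) → 3

== RESULT ==
v | z | f
r | r | 1
r | r | 5
s | q | 3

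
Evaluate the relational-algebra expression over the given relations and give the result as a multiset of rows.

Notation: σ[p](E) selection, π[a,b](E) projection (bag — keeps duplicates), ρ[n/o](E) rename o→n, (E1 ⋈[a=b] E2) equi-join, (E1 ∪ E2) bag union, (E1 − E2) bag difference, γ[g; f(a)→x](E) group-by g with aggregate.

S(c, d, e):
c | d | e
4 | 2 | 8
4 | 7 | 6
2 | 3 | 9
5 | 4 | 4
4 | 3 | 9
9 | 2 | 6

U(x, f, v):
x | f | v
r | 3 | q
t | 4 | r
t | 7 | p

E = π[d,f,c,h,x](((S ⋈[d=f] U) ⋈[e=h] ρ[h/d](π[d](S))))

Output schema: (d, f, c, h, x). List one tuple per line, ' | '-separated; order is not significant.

Per-node cardinality:
  S → 6
  U → 3
  (S ⋈[d=f] U) → 4
  S → 6
  π[d](S) → 6
  ρ[h/d](π[d](S)) → 6
  ((S ⋈[d=f] U) ⋈[e=h] ρ[h/d](π[d](S))) → 1
  π[d,f,c,h,x](((S ⋈[d=f] U) ⋈[e=h] ρ[h/d](π[d](S)))) → 1

== RESULT ==
d | f | c | h | x
4 | 4 | 5 | 4 | t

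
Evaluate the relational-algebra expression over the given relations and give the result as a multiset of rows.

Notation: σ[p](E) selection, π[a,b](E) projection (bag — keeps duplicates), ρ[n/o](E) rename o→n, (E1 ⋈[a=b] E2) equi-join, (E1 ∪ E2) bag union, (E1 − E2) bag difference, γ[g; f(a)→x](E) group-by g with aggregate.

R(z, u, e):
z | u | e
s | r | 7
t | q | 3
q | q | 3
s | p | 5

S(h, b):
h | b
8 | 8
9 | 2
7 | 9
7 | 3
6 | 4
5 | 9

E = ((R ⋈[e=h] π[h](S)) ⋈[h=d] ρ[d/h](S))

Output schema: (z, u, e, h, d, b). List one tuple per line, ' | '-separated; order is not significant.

Subexpression sizes:
  R → 4
  S → 6
  π[h](S) → 6
  (R ⋈[e=h] π[h](S)) → 3
  S → 6
  ρ[d/h](S) → 6
  ((R ⋈[e=h] π[h](S)) ⋈[h=d] ρ[d/h](S)) → 5

== RESULT ==
z | u | e | h | d | b
s | p | 5 | 5 | 5 | 9
s | r | 7 | 7 | 7 | 3
s | r | 7 | 7 | 7 | 3
s | r | 7 | 7 | 7 | 9
s | r | 7 | 7 | 7 | 9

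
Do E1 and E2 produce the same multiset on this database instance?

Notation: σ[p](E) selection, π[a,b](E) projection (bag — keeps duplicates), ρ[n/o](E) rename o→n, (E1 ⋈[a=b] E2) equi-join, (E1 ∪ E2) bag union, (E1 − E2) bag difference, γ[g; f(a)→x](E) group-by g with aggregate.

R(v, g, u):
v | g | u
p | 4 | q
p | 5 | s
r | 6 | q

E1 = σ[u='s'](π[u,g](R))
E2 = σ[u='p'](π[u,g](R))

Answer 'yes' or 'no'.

E1 per-node cardinality:
  R → 3
  π[u,g](R) → 3
  σ[u='s'](π[u,g](R)) → 1
E2 per-node cardinality:
  R → 3
  π[u,g](R) → 3
  σ[u='p'](π[u,g](R)) → 0

E1 result:
u | g
s | 5
E2 result:
u | g
(0 rows)
Witness: ('s', 5) appears 1× in E1 but 0× in E2.

no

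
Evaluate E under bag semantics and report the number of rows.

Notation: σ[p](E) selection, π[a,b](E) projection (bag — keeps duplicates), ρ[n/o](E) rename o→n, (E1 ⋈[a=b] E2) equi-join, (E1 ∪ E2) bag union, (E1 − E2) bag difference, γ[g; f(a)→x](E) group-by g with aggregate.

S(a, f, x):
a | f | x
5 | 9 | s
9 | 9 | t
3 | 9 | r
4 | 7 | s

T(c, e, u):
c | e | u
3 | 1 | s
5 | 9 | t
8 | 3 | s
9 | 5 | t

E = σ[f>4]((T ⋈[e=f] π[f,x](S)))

Stepwise |·|:
  T → 4
  S → 4
  π[f,x](S) → 4
  (T ⋈[e=f] π[f,x](S)) → 3
  σ[f>4]((T ⋈[e=f] π[f,x](S))) → 3

|E| = 3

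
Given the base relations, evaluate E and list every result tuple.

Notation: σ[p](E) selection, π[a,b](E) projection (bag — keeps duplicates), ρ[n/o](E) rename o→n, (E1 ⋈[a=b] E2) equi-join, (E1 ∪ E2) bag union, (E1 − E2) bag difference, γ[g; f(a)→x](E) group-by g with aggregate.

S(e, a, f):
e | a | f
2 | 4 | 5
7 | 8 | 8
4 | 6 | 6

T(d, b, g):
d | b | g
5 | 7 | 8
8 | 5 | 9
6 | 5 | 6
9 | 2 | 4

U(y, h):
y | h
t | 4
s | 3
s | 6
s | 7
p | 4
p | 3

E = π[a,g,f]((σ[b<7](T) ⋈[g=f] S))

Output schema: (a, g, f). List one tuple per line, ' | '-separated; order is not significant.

Subexpression sizes:
  T → 4
  σ[b<7](T) → 3
  S → 3
  (σ[b<7](T) ⋈[g=f] S) → 1
  π[a,g,f]((σ[b<7](T) ⋈[g=f] S)) → 1

== RESULT ==
a | g | f
6 | 6 | 6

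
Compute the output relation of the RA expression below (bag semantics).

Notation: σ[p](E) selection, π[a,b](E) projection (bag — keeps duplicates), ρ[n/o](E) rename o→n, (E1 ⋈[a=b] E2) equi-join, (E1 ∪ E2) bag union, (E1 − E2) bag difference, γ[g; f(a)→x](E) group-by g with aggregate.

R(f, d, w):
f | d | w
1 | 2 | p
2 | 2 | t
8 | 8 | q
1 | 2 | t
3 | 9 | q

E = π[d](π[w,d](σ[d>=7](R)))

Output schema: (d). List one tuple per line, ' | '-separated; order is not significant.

Row counts bottom-up:
  R → 5
  σ[d>=7](R) → 2
  π[w,d](σ[d>=7](R)) → 2
  π[d](π[w,d](σ[d>=7](R))) → 2

== RESULT ==
d
8
9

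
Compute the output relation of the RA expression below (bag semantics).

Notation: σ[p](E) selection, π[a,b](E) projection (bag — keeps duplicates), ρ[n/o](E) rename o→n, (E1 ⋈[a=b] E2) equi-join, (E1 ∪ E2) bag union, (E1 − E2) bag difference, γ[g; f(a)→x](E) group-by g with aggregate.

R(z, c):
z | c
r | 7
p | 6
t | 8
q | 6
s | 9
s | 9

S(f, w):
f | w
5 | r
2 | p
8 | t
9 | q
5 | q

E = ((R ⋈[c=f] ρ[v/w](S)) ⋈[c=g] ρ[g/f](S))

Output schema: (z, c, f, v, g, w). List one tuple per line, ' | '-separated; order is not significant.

Stepwise |·|:
  R → 6
  S → 5
  ρ[v/w](S) → 5
  (R ⋈[c=f] ρ[v/w](S)) → 3
  S → 5
  ρ[g/f](S) → 5
  ((R ⋈[c=f] ρ[v/w](S)) ⋈[c=g] ρ[g/f](S)) → 3

== RESULT ==
z | c | f | v | g | w
s | 9 | 9 | q | 9 | q
s | 9 | 9 | q | 9 | q
t | 8 | 8 | t | 8 | t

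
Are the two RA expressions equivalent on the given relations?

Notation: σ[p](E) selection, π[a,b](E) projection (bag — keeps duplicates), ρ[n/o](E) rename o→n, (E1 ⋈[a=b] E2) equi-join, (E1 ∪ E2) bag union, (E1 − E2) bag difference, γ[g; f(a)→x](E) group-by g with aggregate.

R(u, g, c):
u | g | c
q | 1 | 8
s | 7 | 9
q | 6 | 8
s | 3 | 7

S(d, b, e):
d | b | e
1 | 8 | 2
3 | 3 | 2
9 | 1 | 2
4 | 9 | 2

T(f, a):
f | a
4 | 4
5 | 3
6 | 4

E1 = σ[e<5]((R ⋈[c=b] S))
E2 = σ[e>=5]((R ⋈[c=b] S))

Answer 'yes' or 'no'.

E1 subexpression sizes:
  R → 4
  S → 4
  (R ⋈[c=b] S) → 3
  σ[e<5]((R ⋈[c=b] S)) → 3
E2 subexpression sizes:
  R → 4
  S → 4
  (R ⋈[c=b] S) → 3
  σ[e>=5]((R ⋈[c=b] S)) → 0

E1 result:
u | g | c | d | b | e
q | 1 | 8 | 1 | 8 | 2
q | 6 | 8 | 1 | 8 | 2
s | 7 | 9 | 4 | 9 | 2
E2 result:
u | g | c | d | b | e
(0 rows)
Witness: ('q', 6, 8, 1, 8, 2) appears 1× in E1 but 0× in E2.

no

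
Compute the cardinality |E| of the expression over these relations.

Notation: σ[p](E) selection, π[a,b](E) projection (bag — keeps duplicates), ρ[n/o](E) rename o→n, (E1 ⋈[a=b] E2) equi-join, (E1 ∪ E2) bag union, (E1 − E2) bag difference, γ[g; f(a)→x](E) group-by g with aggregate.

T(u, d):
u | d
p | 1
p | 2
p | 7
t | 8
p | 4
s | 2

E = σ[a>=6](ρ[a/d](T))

Per-node cardinality:
  T → 6
  ρ[a/d](T) → 6
  σ[a>=6](ρ[a/d](T)) → 2

|E| = 2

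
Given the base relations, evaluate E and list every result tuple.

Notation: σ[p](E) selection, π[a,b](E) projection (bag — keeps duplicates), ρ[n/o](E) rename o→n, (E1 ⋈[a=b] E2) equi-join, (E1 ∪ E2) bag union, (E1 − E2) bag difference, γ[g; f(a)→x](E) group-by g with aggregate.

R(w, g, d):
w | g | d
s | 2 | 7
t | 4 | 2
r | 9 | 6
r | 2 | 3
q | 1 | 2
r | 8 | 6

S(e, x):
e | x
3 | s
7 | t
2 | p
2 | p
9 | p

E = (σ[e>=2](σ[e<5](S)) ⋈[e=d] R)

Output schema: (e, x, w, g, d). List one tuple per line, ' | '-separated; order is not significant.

Subexpression sizes:
  S → 5
  σ[e<5](S) → 3
  σ[e>=2](σ[e<5](S)) → 3
  R → 6
  (σ[e>=2](σ[e<5](S)) ⋈[e=d] R) → 5

== RESULT ==
e | x | w | g | d
2 | p | q | 1 | 2
2 | p | q | 1 | 2
2 | p | t | 4 | 2
2 | p | t | 4 | 2
3 | s | r | 2 | 3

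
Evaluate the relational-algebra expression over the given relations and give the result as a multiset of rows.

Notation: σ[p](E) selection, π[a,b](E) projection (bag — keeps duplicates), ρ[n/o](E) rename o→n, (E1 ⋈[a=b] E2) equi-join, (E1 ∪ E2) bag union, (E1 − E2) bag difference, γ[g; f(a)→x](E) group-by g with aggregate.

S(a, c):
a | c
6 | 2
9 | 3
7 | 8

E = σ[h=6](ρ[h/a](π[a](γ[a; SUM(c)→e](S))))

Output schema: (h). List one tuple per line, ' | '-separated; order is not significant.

Per-node cardinality:
  S → 3
  γ[a; SUM(c)→e](S) → 3
  π[a](γ[a; SUM(c)→e](S)) → 3
  ρ[h/a](π[a](γ[a; SUM(c)→e](S))) → 3
  σ[h=6](ρ[h/a](π[a](γ[a; SUM(c)→e](S)))) → 1

== RESULT ==
h
6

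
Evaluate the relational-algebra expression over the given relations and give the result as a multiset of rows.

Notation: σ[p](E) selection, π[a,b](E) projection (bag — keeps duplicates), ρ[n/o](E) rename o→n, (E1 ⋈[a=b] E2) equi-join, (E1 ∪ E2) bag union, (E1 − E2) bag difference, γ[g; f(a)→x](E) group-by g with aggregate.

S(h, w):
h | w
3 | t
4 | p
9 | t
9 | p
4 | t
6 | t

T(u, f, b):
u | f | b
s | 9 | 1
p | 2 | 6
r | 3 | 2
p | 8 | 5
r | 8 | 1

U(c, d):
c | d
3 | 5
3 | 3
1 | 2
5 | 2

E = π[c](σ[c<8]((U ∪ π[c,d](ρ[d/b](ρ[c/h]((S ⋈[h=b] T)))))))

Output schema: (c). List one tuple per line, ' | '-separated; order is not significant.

Row counts bottom-up:
  U → 4
  S → 6
  T → 5
  (S ⋈[h=b] T) → 1
  ρ[c/h]((S ⋈[h=b] T)) → 1
  ρ[d/b](ρ[c/h]((S ⋈[h=b] T))) → 1
  π[c,d](ρ[d/b](ρ[c/h]((S ⋈[h=b] T)))) → 1
  (U ∪ π[c,d](ρ[d/b](ρ[c/h]((S ⋈[h=b] T))))) → 5
  σ[c<8]((U ∪ π[c,d](ρ[d/b](ρ[c/h]((S ⋈[h=b] T)))))) → 5
  π[c](σ[c<8]((U ∪ π[c,d](ρ[d/b](ρ[c/h]((S ⋈[h=b] T))))))) → 5

== RESULT ==
c
1
3
3
5
6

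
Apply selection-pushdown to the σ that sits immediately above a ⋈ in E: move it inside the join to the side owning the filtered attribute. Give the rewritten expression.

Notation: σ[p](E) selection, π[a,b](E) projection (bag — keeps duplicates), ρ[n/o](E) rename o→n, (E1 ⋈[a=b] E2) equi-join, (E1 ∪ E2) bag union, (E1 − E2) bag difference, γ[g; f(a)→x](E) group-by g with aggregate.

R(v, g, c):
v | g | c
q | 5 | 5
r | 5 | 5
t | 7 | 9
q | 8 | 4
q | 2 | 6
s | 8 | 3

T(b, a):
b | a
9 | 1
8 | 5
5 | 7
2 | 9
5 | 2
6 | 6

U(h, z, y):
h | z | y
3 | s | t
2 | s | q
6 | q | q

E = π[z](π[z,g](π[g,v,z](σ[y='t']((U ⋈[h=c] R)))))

σ filters on y, owned by the left side.
E' = π[z](π[z,g](π[g,v,z]((σ[y='t'](U) ⋈[h=c] R))))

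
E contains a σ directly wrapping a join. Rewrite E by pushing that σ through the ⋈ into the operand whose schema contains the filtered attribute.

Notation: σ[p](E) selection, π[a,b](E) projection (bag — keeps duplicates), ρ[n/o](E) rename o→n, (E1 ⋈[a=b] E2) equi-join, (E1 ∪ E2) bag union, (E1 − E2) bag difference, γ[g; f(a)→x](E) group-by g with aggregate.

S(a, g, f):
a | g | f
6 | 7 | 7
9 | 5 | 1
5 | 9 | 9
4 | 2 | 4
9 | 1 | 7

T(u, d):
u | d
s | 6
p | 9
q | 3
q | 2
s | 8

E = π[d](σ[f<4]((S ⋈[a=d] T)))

σ filters on f, owned by the left side.
E' = π[d]((σ[f<4](S) ⋈[a=d] T))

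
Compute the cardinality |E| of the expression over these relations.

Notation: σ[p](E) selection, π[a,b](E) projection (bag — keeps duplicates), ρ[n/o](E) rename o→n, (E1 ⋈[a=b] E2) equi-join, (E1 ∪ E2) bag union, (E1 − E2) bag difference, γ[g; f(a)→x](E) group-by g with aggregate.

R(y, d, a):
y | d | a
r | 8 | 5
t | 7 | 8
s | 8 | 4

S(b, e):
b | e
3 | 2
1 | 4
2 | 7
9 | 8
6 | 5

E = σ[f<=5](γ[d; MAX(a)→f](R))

Subexpression sizes:
  R → 3
  γ[d; MAX(a)→f](R) → 2
  σ[f<=5](γ[d; MAX(a)→f](R)) → 1

|E| = 1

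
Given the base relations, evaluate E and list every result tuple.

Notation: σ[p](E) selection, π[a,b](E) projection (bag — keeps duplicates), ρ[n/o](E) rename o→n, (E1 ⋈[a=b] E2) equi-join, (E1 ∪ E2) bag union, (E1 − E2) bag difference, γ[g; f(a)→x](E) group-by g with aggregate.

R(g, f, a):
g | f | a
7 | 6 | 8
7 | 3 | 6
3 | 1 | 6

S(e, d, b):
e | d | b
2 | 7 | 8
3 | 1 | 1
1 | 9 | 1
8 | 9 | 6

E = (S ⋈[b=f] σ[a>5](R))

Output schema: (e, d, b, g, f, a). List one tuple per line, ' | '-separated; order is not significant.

Stepwise |·|:
  S → 4
  R → 3
  σ[a>5](R) → 3
  (S ⋈[b=f] σ[a>5](R)) → 3

== RESULT ==
e | d | b | g | f | a
1 | 9 | 1 | 3 | 1 | 6
3 | 1 | 1 | 3 | 1 | 6
8 | 9 | 6 | 7 | 6 | 8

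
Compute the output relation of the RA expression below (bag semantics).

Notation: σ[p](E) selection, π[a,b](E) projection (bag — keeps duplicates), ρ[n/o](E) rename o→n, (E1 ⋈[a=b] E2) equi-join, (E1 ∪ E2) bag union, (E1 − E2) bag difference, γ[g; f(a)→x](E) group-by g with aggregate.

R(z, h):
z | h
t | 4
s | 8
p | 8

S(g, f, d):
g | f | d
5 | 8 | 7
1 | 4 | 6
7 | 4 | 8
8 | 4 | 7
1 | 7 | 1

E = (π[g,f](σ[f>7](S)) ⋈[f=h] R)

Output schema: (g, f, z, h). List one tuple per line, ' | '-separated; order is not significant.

Per-node cardinality:
  S → 5
  σ[f>7](S) → 1
  π[g,f](σ[f>7](S)) → 1
  R → 3
  (π[g,f](σ[f>7](S)) ⋈[f=h] R) → 2

== RESULT ==
g | f | z | h
5 | 8 | p | 8
5 | 8 | s | 8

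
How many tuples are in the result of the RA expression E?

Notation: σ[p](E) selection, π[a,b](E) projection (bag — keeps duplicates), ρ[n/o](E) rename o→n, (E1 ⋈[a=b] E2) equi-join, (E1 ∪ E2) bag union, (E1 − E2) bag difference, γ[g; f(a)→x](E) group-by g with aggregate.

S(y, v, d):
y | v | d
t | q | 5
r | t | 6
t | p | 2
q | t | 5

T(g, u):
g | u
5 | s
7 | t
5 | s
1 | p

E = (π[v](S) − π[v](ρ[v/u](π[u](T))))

Row counts bottom-up:
  S → 4
  π[v](S) → 4
  T → 4
  π[u](T) → 4
  ρ[v/u](π[u](T)) → 4
  π[v](ρ[v/u](π[u](T))) → 4
  (π[v](S) − π[v](ρ[v/u](π[u](T)))) → 2

|E| = 2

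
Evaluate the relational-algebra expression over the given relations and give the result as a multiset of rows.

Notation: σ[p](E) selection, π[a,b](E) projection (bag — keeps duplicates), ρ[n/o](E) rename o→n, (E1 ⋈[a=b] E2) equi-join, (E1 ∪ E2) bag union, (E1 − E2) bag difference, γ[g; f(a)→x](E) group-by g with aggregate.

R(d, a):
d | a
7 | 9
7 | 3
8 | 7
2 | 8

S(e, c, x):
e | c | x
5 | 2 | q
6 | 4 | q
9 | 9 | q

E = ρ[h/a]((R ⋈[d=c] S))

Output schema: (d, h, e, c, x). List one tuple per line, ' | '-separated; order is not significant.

Stepwise |·|:
  R → 4
  S → 3
  (R ⋈[d=c] S) → 1
  ρ[h/a]((R ⋈[d=c] S)) → 1

== RESULT ==
d | h | e | c | x
2 | 8 | 5 | 2 | q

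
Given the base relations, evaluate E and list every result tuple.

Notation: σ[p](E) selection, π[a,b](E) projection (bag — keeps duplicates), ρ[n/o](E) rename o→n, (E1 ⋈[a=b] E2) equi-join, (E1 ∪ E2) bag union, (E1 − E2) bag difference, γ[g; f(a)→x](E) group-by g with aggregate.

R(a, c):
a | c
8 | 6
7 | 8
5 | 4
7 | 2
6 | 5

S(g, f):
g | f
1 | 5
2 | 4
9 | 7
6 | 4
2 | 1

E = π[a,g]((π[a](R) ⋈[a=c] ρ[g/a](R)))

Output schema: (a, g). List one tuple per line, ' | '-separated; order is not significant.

Row counts bottom-up:
  R → 5
  π[a](R) → 5
  R → 5
  ρ[g/a](R) → 5
  (π[a](R) ⋈[a=c] ρ[g/a](R)) → 3
  π[a,g]((π[a](R) ⋈[a=c] ρ[g/a](R))) → 3

== RESULT ==
a | g
5 | 6
6 | 8
8 | 7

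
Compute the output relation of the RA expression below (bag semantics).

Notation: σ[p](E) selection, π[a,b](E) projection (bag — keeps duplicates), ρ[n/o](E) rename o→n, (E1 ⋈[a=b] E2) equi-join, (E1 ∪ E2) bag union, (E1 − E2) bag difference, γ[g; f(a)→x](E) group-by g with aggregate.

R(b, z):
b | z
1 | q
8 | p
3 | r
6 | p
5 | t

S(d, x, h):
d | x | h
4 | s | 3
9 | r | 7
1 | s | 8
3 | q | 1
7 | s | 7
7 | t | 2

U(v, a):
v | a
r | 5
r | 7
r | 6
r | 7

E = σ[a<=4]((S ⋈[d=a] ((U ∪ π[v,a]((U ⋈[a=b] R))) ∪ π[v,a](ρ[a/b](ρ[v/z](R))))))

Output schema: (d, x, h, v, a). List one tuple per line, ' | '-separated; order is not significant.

Stepwise |·|:
  S → 6
  U → 4
  U → 4
  R → 5
  (U ⋈[a=b] R) → 2
  π[v,a]((U ⋈[a=b] R)) → 2
  (U ∪ π[v,a]((U ⋈[a=b] R))) → 6
  R → 5
  ρ[v/z](R) → 5
  ρ[a/b](ρ[v/z](R)) → 5
  π[v,a](ρ[a/b](ρ[v/z](R))) → 5
  ((U ∪ π[v,a]((U ⋈[a=b] R))) ∪ π[v,a](ρ[a/b](ρ[v/z](R)))) → 11
  (S ⋈[d=a] ((U ∪ π[v,a]((U ⋈[a=b] R))) ∪ π[v,a](ρ[a/b](ρ[v/z](R))))) → 6
  σ[a<=4]((S ⋈[d=a] ((U ∪ π[v,a]((U ⋈[a=b] R))) ∪ π[v,a](ρ[a/b](ρ[v/z](R)))))) → 2

== RESULT ==
d | x | h | v | a
1 | s | 8 | q | 1
3 | q | 1 | r | 3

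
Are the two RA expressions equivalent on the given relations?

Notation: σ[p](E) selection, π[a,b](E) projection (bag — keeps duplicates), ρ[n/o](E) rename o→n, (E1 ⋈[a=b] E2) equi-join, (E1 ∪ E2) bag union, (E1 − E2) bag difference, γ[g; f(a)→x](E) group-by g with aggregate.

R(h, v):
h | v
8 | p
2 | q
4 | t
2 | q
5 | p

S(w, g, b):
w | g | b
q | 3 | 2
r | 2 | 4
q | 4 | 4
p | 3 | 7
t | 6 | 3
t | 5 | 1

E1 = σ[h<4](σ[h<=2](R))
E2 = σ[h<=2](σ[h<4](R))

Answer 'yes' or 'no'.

E1 stepwise |·|:
  R → 5
  σ[h<=2](R) → 2
  σ[h<4](σ[h<=2](R)) → 2
E2 stepwise |·|:
  R → 5
  σ[h<4](R) → 2
  σ[h<=2](σ[h<4](R)) → 2

E1 and E2 produce the same multiset:
h | v
2 | q
2 | q

yes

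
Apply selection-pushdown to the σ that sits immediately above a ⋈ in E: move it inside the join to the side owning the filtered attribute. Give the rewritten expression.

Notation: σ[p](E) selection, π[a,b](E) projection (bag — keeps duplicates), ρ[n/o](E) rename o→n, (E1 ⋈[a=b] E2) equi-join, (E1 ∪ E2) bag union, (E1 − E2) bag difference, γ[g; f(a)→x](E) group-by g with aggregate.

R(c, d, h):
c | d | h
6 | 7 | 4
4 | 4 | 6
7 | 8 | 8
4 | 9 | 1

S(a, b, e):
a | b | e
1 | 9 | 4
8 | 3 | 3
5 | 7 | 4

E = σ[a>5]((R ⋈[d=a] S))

σ filters on a, owned by the right side.
E' = (R ⋈[d=a] σ[a>5](S))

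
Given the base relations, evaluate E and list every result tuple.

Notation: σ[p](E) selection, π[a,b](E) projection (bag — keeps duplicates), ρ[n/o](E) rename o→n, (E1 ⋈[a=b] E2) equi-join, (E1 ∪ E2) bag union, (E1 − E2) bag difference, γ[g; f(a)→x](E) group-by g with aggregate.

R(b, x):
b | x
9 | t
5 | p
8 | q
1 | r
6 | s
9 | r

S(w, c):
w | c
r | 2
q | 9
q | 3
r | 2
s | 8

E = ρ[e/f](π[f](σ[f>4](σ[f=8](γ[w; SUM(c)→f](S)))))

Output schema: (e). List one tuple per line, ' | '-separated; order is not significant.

Subexpression sizes:
  S → 5
  γ[w; SUM(c)→f](S) → 3
  σ[f=8](γ[w; SUM(c)→f](S)) → 1
  σ[f>4](σ[f=8](γ[w; SUM(c)→f](S))) → 1
  π[f](σ[f>4](σ[f=8](γ[w; SUM(c)→f](S)))) → 1
  ρ[e/f](π[f](σ[f>4](σ[f=8](γ[w; SUM(c)→f](S))))) → 1

== RESULT ==
e
8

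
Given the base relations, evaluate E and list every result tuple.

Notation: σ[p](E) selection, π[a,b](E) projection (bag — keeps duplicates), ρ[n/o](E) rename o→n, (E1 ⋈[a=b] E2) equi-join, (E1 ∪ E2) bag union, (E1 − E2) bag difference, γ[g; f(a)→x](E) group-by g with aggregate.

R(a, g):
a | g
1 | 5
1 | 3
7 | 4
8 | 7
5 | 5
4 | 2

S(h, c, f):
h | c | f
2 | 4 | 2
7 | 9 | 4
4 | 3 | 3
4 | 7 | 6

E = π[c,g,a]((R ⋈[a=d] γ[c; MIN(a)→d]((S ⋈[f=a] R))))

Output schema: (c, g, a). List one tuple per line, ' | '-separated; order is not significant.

Row counts bottom-up:
  R → 6
  S → 4
  R → 6
  (S ⋈[f=a] R) → 1
  γ[c; MIN(a)→d]((S ⋈[f=a] R)) → 1
  (R ⋈[a=d] γ[c; MIN(a)→d]((S ⋈[f=a] R))) → 1
  π[c,g,a]((R ⋈[a=d] γ[c; MIN(a)→d]((S ⋈[f=a] R)))) → 1

== RESULT ==
c | g | a
9 | 2 | 4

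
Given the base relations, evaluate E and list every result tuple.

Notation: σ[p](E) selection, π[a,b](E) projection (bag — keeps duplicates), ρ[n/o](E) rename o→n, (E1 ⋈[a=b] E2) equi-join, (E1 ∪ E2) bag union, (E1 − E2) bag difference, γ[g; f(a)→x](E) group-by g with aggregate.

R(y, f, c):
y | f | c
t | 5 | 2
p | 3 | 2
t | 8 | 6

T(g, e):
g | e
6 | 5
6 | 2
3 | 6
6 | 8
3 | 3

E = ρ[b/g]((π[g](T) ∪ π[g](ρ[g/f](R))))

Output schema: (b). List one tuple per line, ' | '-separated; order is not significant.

Row counts bottom-up:
  T → 5
  π[g](T) → 5
  R → 3
  ρ[g/f](R) → 3
  π[g](ρ[g/f](R)) → 3
  (π[g](T) ∪ π[g](ρ[g/f](R))) → 8
  ρ[b/g]((π[g](T) ∪ π[g](ρ[g/f](R)))) → 8

== RESULT ==
b
3
3
3
5
6
6
6
8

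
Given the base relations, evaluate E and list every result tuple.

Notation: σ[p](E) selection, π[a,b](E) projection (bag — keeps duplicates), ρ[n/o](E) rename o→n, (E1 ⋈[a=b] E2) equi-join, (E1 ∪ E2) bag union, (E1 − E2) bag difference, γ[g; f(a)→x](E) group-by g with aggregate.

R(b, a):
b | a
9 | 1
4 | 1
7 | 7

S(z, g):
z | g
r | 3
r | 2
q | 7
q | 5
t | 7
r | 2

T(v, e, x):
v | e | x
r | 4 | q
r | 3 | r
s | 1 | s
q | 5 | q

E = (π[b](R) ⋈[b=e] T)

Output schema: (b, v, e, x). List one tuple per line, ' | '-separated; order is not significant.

Row counts bottom-up:
  R → 3
  π[b](R) → 3
  T → 4
  (π[b](R) ⋈[b=e] T) → 1

== RESULT ==
b | v | e | x
4 | r | 4 | q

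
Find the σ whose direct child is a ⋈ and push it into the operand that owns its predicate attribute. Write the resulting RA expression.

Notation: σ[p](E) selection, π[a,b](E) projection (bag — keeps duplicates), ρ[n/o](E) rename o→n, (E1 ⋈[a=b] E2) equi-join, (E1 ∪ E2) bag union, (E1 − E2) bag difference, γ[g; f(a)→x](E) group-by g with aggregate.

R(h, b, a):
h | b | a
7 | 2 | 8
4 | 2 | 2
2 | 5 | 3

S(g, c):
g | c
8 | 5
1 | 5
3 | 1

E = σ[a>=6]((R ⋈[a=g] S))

σ filters on a, owned by the left side.
E' = (σ[a>=6](R) ⋈[a=g] S)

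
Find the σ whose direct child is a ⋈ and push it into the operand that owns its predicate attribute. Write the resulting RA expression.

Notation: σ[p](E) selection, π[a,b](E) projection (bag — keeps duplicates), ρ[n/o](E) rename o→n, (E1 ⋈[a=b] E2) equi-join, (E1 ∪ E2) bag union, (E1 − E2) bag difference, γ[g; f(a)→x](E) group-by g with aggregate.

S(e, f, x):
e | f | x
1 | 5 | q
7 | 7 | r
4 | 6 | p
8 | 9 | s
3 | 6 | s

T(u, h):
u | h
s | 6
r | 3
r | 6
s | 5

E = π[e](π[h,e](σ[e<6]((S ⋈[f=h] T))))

σ filters on e, owned by the left side.
E' = π[e](π[h,e]((σ[e<6](S) ⋈[f=h] T)))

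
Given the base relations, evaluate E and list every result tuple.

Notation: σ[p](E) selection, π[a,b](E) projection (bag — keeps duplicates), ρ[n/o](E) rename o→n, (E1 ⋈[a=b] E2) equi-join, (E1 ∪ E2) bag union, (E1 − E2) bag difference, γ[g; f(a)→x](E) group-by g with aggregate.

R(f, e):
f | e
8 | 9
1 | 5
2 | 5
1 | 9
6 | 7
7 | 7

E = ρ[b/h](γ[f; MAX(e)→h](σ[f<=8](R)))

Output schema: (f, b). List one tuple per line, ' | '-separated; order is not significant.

Per-node cardinality:
  R → 6
  σ[f<=8](R) → 6
  γ[f; MAX(e)→h](σ[f<=8](R)) → 5
  ρ[b/h](γ[f; MAX(e)→h](σ[f<=8](R))) → 5

== RESULT ==
f | b
1 | 9
2 | 5
6 | 7
7 | 7
8 | 9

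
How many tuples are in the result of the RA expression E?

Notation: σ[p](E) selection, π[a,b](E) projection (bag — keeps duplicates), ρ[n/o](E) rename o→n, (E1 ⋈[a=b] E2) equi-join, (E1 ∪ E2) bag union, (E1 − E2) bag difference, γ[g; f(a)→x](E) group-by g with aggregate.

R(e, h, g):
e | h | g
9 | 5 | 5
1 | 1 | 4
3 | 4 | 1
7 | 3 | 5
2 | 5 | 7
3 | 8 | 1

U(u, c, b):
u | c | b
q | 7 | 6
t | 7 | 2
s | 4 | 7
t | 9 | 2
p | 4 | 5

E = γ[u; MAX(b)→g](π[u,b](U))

Stepwise |·|:
  U → 5
  π[u,b](U) → 5
  γ[u; MAX(b)→g](π[u,b](U)) → 4

|E| = 4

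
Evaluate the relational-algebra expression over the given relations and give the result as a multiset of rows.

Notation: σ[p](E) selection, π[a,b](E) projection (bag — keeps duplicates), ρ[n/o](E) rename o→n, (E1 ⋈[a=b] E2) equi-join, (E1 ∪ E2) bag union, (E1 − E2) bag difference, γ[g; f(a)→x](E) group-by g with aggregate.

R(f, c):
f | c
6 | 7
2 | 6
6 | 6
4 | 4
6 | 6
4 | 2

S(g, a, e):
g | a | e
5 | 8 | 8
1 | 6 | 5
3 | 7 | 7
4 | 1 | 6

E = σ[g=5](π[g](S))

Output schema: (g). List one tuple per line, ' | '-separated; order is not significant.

Per-node cardinality:
  S → 4
  π[g](S) → 4
  σ[g=5](π[g](S)) → 1

== RESULT ==
g
5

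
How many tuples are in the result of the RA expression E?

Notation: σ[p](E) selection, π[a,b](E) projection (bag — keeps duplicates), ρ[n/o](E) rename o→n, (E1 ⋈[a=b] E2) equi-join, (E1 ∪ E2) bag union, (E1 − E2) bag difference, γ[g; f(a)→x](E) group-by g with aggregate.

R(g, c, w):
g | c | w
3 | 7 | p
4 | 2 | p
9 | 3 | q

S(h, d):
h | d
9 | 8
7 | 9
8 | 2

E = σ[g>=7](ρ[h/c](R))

Row counts bottom-up:
  R → 3
  ρ[h/c](R) → 3
  σ[g>=7](ρ[h/c](R)) → 1

|E| = 1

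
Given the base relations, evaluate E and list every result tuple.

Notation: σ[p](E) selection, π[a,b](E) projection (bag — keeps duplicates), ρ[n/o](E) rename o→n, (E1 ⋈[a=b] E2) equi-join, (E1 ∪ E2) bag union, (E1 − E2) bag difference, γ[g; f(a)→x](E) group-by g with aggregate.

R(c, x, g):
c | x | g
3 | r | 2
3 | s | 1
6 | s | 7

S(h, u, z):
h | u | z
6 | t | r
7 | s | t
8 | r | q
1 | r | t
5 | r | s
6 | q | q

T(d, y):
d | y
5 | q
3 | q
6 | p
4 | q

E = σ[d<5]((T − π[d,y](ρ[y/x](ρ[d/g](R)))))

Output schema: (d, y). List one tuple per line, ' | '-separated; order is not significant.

Stepwise |·|:
  T → 4
  R → 3
  ρ[d/g](R) → 3
  ρ[y/x](ρ[d/g](R)) → 3
  π[d,y](ρ[y/x](ρ[d/g](R))) → 3
  (T − π[d,y](ρ[y/x](ρ[d/g](R)))) → 4
  σ[d<5]((T − π[d,y](ρ[y/x](ρ[d/g](R))))) → 2

== RESULT ==
d | y
3 | q
4 | q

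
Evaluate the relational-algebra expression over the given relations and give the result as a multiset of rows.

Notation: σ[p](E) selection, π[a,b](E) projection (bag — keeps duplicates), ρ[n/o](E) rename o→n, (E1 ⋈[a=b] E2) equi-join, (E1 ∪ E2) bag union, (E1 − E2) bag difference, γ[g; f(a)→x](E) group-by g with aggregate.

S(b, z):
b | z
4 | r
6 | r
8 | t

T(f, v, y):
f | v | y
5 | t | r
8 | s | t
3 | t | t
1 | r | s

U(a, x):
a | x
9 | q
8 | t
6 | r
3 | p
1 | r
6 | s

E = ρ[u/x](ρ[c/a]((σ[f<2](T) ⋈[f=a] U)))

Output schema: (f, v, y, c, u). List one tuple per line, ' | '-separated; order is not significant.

Per-node cardinality:
  T → 4
  σ[f<2](T) → 1
  U → 6
  (σ[f<2](T) ⋈[f=a] U) → 1
  ρ[c/a]((σ[f<2](T) ⋈[f=a] U)) → 1
  ρ[u/x](ρ[c/a]((σ[f<2](T) ⋈[f=a] U))) → 1

== RESULT ==
f | v | y | c | u
1 | r | s | 1 | r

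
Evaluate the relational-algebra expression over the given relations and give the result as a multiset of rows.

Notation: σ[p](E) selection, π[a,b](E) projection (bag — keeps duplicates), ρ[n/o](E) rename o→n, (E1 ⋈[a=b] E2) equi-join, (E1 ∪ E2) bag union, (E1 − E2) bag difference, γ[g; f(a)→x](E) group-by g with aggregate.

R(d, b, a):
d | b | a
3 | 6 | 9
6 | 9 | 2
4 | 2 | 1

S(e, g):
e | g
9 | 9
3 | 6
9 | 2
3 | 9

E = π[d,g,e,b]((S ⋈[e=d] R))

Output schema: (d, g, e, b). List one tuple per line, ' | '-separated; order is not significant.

Per-node cardinality:
  S → 4
  R → 3
  (S ⋈[e=d] R) → 2
  π[d,g,e,b]((S ⋈[e=d] R)) → 2

== RESULT ==
d | g | e | b
3 | 6 | 3 | 6
3 | 9 | 3 | 6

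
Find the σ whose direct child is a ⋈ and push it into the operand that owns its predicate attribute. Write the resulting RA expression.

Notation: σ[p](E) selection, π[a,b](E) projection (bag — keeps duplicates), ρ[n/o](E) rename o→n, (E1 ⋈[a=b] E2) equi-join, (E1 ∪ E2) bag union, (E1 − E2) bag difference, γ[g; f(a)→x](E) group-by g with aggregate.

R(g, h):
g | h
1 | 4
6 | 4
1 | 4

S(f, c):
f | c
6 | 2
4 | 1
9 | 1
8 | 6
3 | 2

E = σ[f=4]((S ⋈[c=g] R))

σ filters on f, owned by the left side.
E' = (σ[f=4](S) ⋈[c=g] R)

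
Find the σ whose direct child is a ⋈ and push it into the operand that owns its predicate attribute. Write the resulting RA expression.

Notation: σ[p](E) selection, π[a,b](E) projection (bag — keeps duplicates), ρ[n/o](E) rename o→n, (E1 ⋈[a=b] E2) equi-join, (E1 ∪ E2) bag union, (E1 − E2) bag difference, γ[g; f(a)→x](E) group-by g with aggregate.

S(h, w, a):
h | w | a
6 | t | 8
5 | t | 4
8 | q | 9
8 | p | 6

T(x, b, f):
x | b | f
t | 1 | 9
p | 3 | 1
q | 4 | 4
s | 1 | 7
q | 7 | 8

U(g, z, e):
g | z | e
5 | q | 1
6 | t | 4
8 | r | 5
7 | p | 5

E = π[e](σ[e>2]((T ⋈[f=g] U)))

σ filters on e, owned by the right side.
E' = π[e]((T ⋈[f=g] σ[e>2](U)))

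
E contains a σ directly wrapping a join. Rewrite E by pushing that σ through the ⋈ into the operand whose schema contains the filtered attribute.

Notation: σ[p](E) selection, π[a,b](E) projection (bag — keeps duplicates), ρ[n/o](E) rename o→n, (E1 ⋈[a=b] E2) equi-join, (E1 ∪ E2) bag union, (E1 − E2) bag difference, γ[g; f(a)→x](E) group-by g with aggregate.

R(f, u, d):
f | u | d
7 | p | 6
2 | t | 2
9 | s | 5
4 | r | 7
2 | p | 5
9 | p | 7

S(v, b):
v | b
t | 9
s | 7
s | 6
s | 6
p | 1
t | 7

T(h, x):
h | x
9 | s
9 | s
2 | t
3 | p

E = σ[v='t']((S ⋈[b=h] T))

σ filters on v, owned by the left side.
E' = (σ[v='t'](S) ⋈[b=h] T)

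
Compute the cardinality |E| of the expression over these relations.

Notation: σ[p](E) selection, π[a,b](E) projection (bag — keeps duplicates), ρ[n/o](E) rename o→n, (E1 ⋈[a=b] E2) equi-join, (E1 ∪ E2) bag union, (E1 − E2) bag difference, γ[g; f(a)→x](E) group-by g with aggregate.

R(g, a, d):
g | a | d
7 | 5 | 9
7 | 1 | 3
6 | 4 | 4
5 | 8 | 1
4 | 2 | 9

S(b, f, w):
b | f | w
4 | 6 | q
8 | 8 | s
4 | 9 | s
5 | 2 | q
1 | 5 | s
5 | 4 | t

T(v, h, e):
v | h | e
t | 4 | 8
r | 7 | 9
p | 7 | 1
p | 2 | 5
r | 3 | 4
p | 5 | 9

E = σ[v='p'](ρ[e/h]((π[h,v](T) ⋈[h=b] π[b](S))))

Row counts bottom-up:
  T → 6
  π[h,v](T) → 6
  S → 6
  π[b](S) → 6
  (π[h,v](T) ⋈[h=b] π[b](S)) → 4
  ρ[e/h]((π[h,v](T) ⋈[h=b] π[b](S))) → 4
  σ[v='p'](ρ[e/h]((π[h,v](T) ⋈[h=b] π[b](S)))) → 2

|E| = 2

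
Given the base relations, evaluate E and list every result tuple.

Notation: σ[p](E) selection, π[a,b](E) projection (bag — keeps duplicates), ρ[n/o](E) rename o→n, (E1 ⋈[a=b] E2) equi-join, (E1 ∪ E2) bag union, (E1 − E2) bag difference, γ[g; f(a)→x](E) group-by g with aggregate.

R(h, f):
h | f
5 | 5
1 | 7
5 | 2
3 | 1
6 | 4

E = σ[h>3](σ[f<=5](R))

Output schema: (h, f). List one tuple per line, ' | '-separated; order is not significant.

Subexpression sizes:
  R → 5
  σ[f<=5](R) → 4
  σ[h>3](σ[f<=5](R)) → 3

== RESULT ==
h | f
5 | 2
5 | 5
6 | 4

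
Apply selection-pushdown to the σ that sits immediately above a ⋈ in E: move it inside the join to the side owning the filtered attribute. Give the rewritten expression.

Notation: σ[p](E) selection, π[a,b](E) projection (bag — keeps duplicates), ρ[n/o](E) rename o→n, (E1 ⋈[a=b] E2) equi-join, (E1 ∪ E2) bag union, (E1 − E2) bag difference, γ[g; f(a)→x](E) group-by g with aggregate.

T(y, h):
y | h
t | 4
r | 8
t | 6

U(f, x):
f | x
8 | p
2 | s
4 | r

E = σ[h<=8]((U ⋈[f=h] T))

σ filters on h, owned by the right side.
E' = (U ⋈[f=h] σ[h<=8](T))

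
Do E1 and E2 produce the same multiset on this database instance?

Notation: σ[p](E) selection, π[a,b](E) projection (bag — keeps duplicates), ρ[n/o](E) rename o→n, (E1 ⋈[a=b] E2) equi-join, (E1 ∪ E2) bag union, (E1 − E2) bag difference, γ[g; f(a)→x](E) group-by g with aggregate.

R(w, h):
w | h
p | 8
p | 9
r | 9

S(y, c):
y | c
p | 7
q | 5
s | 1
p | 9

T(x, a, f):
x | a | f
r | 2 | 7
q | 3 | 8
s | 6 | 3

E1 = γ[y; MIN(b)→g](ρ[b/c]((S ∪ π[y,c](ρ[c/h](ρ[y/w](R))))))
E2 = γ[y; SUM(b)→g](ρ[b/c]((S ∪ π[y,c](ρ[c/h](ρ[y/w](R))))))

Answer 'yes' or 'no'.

E1 subexpression sizes:
  S → 4
  R → 3
  ρ[y/w](R) → 3
  ρ[c/h](ρ[y/w](R)) → 3
  π[y,c](ρ[c/h](ρ[y/w](R))) → 3
  (S ∪ π[y,c](ρ[c/h](ρ[y/w](R)))) → 7
  ρ[b/c]((S ∪ π[y,c](ρ[c/h](ρ[y/w](R))))) → 7
  γ[y; MIN(b)→g](ρ[b/c]((S ∪ π[y,c](ρ[c/h](ρ[y/w](R)))))) → 4
E2 subexpression sizes:
  S → 4
  R → 3
  ρ[y/w](R) → 3
  ρ[c/h](ρ[y/w](R)) → 3
  π[y,c](ρ[c/h](ρ[y/w](R))) → 3
  (S ∪ π[y,c](ρ[c/h](ρ[y/w](R)))) → 7
  ρ[b/c]((S ∪ π[y,c](ρ[c/h](ρ[y/w](R))))) → 7
  γ[y; SUM(b)→g](ρ[b/c]((S ∪ π[y,c](ρ[c/h](ρ[y/w](R)))))) → 4

E1 result:
y | g
p | 7
q | 5
r | 9
s | 1
E2 result:
y | g
p | 33
q | 5
r | 9
s | 1
Witness: ('p', 33) appears 0× in E1 but 1× in E2.

no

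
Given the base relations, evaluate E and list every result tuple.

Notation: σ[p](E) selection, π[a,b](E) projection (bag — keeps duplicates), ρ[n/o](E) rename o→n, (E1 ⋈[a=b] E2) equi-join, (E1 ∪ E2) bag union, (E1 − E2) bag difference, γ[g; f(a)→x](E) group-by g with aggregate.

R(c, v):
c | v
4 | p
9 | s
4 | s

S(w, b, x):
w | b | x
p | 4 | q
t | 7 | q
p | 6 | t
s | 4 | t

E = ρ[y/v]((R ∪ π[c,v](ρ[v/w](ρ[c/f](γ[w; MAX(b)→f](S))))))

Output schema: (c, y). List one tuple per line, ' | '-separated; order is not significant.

Stepwise |·|:
  R → 3
  S → 4
  γ[w; MAX(b)→f](S) → 3
  ρ[c/f](γ[w; MAX(b)→f](S)) → 3
  ρ[v/w](ρ[c/f](γ[w; MAX(b)→f](S))) → 3
  π[c,v](ρ[v/w](ρ[c/f](γ[w; MAX(b)→f](S)))) → 3
  (R ∪ π[c,v](ρ[v/w](ρ[c/f](γ[w; MAX(b)→f](S))))) → 6
  ρ[y/v]((R ∪ π[c,v](ρ[v/w](ρ[c/f](γ[w; MAX(b)→f](S)))))) → 6

== RESULT ==
c | y
4 | p
4 | s
4 | s
6 | p
7 | t
9 | s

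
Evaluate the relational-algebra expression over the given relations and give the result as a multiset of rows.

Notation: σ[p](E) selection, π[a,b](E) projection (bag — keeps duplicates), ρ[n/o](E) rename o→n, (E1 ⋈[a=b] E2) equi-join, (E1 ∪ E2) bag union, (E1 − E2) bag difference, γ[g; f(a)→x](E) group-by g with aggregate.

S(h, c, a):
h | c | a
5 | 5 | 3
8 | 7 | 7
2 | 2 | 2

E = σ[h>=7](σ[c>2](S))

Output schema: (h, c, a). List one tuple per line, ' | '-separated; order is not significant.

Subexpression sizes:
  S → 3
  σ[c>2](S) → 2
  σ[h>=7](σ[c>2](S)) → 1

== RESULT ==
h | c | a
8 | 7 | 7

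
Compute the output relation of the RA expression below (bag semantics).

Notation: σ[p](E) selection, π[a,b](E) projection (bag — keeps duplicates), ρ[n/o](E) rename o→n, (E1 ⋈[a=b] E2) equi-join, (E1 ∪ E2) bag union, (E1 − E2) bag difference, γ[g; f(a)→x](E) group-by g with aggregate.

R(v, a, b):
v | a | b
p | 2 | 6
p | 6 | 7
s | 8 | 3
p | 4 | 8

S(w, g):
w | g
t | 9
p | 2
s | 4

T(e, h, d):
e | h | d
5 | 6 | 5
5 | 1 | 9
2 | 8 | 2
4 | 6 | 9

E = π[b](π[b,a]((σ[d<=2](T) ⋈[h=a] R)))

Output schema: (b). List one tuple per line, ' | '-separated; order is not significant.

Subexpression sizes:
  T → 4
  σ[d<=2](T) → 1
  R → 4
  (σ[d<=2](T) ⋈[h=a] R) → 1
  π[b,a]((σ[d<=2](T) ⋈[h=a] R)) → 1
  π[b](π[b,a]((σ[d<=2](T) ⋈[h=a] R))) → 1

== RESULT ==
b
3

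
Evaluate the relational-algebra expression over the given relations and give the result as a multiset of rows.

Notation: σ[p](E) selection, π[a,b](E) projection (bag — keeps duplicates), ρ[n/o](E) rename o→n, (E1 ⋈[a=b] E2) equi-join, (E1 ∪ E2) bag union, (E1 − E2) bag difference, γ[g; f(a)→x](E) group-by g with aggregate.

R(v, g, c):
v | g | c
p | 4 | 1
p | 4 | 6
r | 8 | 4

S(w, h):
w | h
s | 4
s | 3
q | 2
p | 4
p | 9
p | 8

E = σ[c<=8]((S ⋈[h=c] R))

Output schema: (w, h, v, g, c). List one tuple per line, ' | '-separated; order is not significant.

Subexpression sizes:
  S → 6
  R → 3
  (S ⋈[h=c] R) → 2
  σ[c<=8]((S ⋈[h=c] R)) → 2

== RESULT ==
w | h | v | g | c
p | 4 | r | 8 | 4
s | 4 | r | 8 | 4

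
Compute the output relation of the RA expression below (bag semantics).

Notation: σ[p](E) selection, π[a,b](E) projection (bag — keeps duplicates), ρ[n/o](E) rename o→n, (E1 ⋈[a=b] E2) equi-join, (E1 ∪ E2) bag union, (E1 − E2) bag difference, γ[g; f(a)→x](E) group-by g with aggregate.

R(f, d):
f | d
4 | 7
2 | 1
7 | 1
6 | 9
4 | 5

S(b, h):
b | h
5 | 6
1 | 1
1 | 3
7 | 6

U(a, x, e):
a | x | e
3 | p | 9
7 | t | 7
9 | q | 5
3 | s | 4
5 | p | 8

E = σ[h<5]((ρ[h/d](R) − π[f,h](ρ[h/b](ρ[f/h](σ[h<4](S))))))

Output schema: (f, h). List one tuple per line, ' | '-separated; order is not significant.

Row counts bottom-up:
  R → 5
  ρ[h/d](R) → 5
  S → 4
  σ[h<4](S) → 2
  ρ[f/h](σ[h<4](S)) → 2
  ρ[h/b](ρ[f/h](σ[h<4](S))) → 2
  π[f,h](ρ[h/b](ρ[f/h](σ[h<4](S)))) → 2
  (ρ[h/d](R) − π[f,h](ρ[h/b](ρ[f/h](σ[h<4](S))))) → 5
  σ[h<5]((ρ[h/d](R) − π[f,h](ρ[h/b](ρ[f/h](σ[h<4](S)))))) → 2

== RESULT ==
f | h
2 | 1
7 | 1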